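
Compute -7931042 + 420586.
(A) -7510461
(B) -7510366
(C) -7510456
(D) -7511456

-7931042 + 420586 = -7510456
C) -7510456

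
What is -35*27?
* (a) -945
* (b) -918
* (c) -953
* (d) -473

-35 * 27 = -945
a) -945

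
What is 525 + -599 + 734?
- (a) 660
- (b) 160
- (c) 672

First: 525 + -599 = -74
Then: -74 + 734 = 660
a) 660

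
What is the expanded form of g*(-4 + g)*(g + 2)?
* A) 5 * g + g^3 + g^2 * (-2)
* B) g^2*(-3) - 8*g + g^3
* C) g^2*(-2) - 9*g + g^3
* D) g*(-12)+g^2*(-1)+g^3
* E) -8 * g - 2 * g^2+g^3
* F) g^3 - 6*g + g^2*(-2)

Expanding g*(-4 + g)*(g + 2):
= -8 * g - 2 * g^2+g^3
E) -8 * g - 2 * g^2+g^3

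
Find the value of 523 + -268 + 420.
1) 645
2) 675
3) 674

First: 523 + -268 = 255
Then: 255 + 420 = 675
2) 675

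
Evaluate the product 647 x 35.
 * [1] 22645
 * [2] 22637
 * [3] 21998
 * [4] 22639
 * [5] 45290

647 * 35 = 22645
1) 22645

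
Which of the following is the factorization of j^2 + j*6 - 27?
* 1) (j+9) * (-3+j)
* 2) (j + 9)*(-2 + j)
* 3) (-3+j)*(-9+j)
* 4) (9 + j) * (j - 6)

We need to factor j^2 + j*6 - 27.
The factored form is (j+9) * (-3+j).
1) (j+9) * (-3+j)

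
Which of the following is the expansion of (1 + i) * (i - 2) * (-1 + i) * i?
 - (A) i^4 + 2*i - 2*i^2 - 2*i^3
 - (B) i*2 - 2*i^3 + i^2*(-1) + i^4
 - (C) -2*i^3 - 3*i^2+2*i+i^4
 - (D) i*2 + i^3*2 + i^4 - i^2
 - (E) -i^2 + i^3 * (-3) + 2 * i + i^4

Expanding (1 + i) * (i - 2) * (-1 + i) * i:
= i*2 - 2*i^3 + i^2*(-1) + i^4
B) i*2 - 2*i^3 + i^2*(-1) + i^4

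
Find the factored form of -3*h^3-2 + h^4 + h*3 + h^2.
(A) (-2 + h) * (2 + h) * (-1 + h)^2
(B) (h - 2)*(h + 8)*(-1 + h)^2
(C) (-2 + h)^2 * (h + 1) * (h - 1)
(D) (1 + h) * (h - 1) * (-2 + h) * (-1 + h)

We need to factor -3*h^3-2 + h^4 + h*3 + h^2.
The factored form is (1 + h) * (h - 1) * (-2 + h) * (-1 + h).
D) (1 + h) * (h - 1) * (-2 + h) * (-1 + h)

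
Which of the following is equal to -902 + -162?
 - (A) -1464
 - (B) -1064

-902 + -162 = -1064
B) -1064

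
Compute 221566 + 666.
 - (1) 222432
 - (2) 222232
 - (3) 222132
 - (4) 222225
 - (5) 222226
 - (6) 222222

221566 + 666 = 222232
2) 222232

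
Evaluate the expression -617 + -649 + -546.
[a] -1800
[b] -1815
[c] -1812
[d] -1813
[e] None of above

First: -617 + -649 = -1266
Then: -1266 + -546 = -1812
c) -1812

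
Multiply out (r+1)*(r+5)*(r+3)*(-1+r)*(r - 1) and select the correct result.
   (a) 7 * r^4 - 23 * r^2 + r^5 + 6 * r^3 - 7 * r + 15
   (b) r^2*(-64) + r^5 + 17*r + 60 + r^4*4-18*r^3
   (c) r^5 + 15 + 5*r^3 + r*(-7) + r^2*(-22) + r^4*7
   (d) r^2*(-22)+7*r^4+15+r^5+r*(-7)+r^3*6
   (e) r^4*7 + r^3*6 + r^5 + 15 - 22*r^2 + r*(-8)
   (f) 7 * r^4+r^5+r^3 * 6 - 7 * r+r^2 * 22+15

Expanding (r+1)*(r+5)*(r+3)*(-1+r)*(r - 1):
= r^2*(-22)+7*r^4+15+r^5+r*(-7)+r^3*6
d) r^2*(-22)+7*r^4+15+r^5+r*(-7)+r^3*6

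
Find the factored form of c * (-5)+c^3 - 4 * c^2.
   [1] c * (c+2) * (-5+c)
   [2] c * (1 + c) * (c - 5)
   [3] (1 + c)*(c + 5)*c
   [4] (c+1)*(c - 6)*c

We need to factor c * (-5)+c^3 - 4 * c^2.
The factored form is c * (1 + c) * (c - 5).
2) c * (1 + c) * (c - 5)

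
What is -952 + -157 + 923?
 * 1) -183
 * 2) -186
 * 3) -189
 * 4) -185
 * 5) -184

First: -952 + -157 = -1109
Then: -1109 + 923 = -186
2) -186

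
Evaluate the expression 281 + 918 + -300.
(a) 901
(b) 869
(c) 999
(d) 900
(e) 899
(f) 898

First: 281 + 918 = 1199
Then: 1199 + -300 = 899
e) 899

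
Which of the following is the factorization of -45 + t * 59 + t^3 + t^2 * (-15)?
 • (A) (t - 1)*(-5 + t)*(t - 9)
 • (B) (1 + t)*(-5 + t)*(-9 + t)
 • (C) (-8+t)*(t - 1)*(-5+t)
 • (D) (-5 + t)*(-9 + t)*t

We need to factor -45 + t * 59 + t^3 + t^2 * (-15).
The factored form is (t - 1)*(-5 + t)*(t - 9).
A) (t - 1)*(-5 + t)*(t - 9)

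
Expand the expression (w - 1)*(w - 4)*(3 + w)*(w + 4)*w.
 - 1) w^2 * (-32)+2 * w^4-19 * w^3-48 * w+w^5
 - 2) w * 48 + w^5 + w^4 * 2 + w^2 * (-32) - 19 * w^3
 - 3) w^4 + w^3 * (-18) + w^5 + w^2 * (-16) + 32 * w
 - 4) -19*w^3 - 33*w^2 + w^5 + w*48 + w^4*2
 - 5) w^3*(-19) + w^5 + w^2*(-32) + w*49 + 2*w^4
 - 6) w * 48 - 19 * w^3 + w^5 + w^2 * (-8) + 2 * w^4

Expanding (w - 1)*(w - 4)*(3 + w)*(w + 4)*w:
= w * 48 + w^5 + w^4 * 2 + w^2 * (-32) - 19 * w^3
2) w * 48 + w^5 + w^4 * 2 + w^2 * (-32) - 19 * w^3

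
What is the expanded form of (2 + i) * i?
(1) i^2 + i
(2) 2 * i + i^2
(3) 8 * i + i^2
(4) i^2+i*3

Expanding (2 + i) * i:
= 2 * i + i^2
2) 2 * i + i^2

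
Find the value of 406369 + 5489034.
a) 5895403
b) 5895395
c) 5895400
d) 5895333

406369 + 5489034 = 5895403
a) 5895403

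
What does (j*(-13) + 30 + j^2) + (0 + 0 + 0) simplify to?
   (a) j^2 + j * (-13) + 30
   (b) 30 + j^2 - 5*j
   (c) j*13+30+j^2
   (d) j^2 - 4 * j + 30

Adding the polynomials and combining like terms:
(j*(-13) + 30 + j^2) + (0 + 0 + 0)
= j^2 + j * (-13) + 30
a) j^2 + j * (-13) + 30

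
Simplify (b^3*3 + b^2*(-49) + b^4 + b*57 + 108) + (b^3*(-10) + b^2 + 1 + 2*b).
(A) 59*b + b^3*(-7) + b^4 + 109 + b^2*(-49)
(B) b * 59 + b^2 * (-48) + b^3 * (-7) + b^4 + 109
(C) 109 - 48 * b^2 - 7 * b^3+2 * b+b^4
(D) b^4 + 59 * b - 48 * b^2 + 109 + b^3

Adding the polynomials and combining like terms:
(b^3*3 + b^2*(-49) + b^4 + b*57 + 108) + (b^3*(-10) + b^2 + 1 + 2*b)
= b * 59 + b^2 * (-48) + b^3 * (-7) + b^4 + 109
B) b * 59 + b^2 * (-48) + b^3 * (-7) + b^4 + 109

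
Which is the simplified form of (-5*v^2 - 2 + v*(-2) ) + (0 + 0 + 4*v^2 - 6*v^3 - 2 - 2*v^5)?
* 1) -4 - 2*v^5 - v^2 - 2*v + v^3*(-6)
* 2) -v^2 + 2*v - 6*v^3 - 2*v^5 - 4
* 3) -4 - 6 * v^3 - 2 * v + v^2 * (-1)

Adding the polynomials and combining like terms:
(-5*v^2 - 2 + v*(-2)) + (0 + 0 + 4*v^2 - 6*v^3 - 2 - 2*v^5)
= -4 - 2*v^5 - v^2 - 2*v + v^3*(-6)
1) -4 - 2*v^5 - v^2 - 2*v + v^3*(-6)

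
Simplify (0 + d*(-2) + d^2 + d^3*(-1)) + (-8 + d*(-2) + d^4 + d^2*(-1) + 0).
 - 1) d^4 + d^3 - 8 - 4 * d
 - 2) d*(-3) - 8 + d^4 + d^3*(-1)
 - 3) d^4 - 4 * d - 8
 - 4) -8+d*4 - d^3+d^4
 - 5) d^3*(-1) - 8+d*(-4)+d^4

Adding the polynomials and combining like terms:
(0 + d*(-2) + d^2 + d^3*(-1)) + (-8 + d*(-2) + d^4 + d^2*(-1) + 0)
= d^3*(-1) - 8+d*(-4)+d^4
5) d^3*(-1) - 8+d*(-4)+d^4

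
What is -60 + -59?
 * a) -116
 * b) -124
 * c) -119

-60 + -59 = -119
c) -119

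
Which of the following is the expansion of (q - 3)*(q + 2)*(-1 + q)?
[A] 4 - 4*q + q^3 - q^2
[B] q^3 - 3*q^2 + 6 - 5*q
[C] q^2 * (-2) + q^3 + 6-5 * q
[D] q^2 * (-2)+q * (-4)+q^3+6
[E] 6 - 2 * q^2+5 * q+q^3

Expanding (q - 3)*(q + 2)*(-1 + q):
= q^2 * (-2) + q^3 + 6-5 * q
C) q^2 * (-2) + q^3 + 6-5 * q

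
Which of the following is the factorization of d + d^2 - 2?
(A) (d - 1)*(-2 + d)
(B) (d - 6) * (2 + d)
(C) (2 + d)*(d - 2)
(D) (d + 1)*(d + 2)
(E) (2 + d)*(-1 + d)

We need to factor d + d^2 - 2.
The factored form is (2 + d)*(-1 + d).
E) (2 + d)*(-1 + d)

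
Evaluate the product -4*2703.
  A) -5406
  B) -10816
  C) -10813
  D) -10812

-4 * 2703 = -10812
D) -10812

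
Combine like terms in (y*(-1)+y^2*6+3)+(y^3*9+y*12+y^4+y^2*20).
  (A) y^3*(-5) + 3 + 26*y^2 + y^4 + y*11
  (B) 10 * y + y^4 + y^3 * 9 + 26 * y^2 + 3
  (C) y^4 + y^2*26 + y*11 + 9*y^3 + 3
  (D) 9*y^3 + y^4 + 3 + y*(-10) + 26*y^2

Adding the polynomials and combining like terms:
(y*(-1) + y^2*6 + 3) + (y^3*9 + y*12 + y^4 + y^2*20)
= y^4 + y^2*26 + y*11 + 9*y^3 + 3
C) y^4 + y^2*26 + y*11 + 9*y^3 + 3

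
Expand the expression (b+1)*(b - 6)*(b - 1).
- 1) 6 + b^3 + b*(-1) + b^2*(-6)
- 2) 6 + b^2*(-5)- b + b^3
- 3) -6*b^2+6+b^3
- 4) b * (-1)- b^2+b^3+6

Expanding (b+1)*(b - 6)*(b - 1):
= 6 + b^3 + b*(-1) + b^2*(-6)
1) 6 + b^3 + b*(-1) + b^2*(-6)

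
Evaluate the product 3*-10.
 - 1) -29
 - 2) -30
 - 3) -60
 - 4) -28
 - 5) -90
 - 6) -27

3 * -10 = -30
2) -30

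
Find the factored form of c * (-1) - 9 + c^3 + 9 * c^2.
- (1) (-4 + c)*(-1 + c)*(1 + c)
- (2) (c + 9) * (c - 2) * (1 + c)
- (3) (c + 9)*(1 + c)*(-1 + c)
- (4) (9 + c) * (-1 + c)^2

We need to factor c * (-1) - 9 + c^3 + 9 * c^2.
The factored form is (c + 9)*(1 + c)*(-1 + c).
3) (c + 9)*(1 + c)*(-1 + c)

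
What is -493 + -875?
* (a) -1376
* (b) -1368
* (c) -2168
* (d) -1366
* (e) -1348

-493 + -875 = -1368
b) -1368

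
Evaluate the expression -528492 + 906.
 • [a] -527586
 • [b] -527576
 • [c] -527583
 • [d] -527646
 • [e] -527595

-528492 + 906 = -527586
a) -527586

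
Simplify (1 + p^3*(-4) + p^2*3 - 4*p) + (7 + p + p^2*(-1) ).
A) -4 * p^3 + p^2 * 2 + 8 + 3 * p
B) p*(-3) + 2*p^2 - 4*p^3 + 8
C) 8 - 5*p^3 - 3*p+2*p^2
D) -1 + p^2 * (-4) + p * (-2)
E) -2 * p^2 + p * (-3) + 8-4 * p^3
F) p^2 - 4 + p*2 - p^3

Adding the polynomials and combining like terms:
(1 + p^3*(-4) + p^2*3 - 4*p) + (7 + p + p^2*(-1))
= p*(-3) + 2*p^2 - 4*p^3 + 8
B) p*(-3) + 2*p^2 - 4*p^3 + 8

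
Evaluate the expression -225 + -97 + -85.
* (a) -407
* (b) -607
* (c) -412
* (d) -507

First: -225 + -97 = -322
Then: -322 + -85 = -407
a) -407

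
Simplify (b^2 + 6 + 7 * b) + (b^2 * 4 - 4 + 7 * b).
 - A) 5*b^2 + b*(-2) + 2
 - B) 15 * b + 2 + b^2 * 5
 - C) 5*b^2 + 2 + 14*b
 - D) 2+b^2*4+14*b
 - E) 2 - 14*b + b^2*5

Adding the polynomials and combining like terms:
(b^2 + 6 + 7*b) + (b^2*4 - 4 + 7*b)
= 5*b^2 + 2 + 14*b
C) 5*b^2 + 2 + 14*b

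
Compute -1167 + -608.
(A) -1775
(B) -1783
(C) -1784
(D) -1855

-1167 + -608 = -1775
A) -1775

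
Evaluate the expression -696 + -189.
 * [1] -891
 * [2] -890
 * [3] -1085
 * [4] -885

-696 + -189 = -885
4) -885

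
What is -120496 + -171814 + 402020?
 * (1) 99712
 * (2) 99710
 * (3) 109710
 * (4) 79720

First: -120496 + -171814 = -292310
Then: -292310 + 402020 = 109710
3) 109710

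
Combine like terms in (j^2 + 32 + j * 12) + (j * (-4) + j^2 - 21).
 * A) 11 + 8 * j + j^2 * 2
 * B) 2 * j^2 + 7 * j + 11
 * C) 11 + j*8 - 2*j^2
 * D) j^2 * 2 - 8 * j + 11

Adding the polynomials and combining like terms:
(j^2 + 32 + j*12) + (j*(-4) + j^2 - 21)
= 11 + 8 * j + j^2 * 2
A) 11 + 8 * j + j^2 * 2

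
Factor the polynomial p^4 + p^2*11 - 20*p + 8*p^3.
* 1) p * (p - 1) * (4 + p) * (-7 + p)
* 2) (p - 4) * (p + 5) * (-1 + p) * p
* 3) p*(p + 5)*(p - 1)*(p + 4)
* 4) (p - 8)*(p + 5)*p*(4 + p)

We need to factor p^4 + p^2*11 - 20*p + 8*p^3.
The factored form is p*(p + 5)*(p - 1)*(p + 4).
3) p*(p + 5)*(p - 1)*(p + 4)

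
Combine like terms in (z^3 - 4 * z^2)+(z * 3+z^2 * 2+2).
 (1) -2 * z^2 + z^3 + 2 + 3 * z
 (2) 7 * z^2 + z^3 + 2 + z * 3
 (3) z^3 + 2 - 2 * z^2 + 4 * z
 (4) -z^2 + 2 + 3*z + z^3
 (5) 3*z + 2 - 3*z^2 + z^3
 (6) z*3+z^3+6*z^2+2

Adding the polynomials and combining like terms:
(z^3 - 4*z^2) + (z*3 + z^2*2 + 2)
= -2 * z^2 + z^3 + 2 + 3 * z
1) -2 * z^2 + z^3 + 2 + 3 * z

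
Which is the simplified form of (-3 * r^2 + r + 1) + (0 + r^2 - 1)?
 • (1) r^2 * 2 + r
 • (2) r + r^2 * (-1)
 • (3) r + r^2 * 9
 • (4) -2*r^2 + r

Adding the polynomials and combining like terms:
(-3*r^2 + r + 1) + (0 + r^2 - 1)
= -2*r^2 + r
4) -2*r^2 + r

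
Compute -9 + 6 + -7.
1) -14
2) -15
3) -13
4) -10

First: -9 + 6 = -3
Then: -3 + -7 = -10
4) -10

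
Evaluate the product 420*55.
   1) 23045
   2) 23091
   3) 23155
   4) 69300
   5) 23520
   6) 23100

420 * 55 = 23100
6) 23100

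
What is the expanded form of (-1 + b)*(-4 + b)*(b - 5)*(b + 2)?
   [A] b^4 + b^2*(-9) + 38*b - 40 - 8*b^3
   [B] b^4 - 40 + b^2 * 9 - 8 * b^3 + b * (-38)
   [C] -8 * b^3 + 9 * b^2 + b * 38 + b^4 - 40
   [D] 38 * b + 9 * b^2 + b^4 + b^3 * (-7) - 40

Expanding (-1 + b)*(-4 + b)*(b - 5)*(b + 2):
= -8 * b^3 + 9 * b^2 + b * 38 + b^4 - 40
C) -8 * b^3 + 9 * b^2 + b * 38 + b^4 - 40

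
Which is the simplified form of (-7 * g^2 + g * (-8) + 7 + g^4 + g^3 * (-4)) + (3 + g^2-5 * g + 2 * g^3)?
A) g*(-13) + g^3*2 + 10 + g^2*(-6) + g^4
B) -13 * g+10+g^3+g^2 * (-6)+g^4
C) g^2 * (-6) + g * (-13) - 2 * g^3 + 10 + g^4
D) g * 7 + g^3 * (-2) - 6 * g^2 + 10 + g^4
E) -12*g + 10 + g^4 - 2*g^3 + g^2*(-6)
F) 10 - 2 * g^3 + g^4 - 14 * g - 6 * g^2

Adding the polynomials and combining like terms:
(-7*g^2 + g*(-8) + 7 + g^4 + g^3*(-4)) + (3 + g^2 - 5*g + 2*g^3)
= g^2 * (-6) + g * (-13) - 2 * g^3 + 10 + g^4
C) g^2 * (-6) + g * (-13) - 2 * g^3 + 10 + g^4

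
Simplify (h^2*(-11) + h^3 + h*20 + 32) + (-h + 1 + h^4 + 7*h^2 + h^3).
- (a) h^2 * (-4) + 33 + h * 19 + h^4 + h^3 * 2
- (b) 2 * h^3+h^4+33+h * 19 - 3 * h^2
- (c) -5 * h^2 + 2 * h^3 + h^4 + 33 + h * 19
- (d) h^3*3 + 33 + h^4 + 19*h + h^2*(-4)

Adding the polynomials and combining like terms:
(h^2*(-11) + h^3 + h*20 + 32) + (-h + 1 + h^4 + 7*h^2 + h^3)
= h^2 * (-4) + 33 + h * 19 + h^4 + h^3 * 2
a) h^2 * (-4) + 33 + h * 19 + h^4 + h^3 * 2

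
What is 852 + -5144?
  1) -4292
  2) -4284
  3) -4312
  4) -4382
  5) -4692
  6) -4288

852 + -5144 = -4292
1) -4292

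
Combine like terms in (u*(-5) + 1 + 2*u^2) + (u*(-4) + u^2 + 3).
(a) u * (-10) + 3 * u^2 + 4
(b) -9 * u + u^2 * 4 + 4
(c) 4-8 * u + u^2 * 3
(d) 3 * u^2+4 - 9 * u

Adding the polynomials and combining like terms:
(u*(-5) + 1 + 2*u^2) + (u*(-4) + u^2 + 3)
= 3 * u^2+4 - 9 * u
d) 3 * u^2+4 - 9 * u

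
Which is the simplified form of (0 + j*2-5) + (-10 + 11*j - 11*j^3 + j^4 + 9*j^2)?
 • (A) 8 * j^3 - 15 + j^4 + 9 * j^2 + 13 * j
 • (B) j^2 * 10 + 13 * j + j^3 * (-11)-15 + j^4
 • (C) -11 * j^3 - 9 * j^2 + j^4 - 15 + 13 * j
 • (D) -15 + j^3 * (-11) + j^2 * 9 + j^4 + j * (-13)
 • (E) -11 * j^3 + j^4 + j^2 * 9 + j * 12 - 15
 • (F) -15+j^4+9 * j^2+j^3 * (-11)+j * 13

Adding the polynomials and combining like terms:
(0 + j*2 - 5) + (-10 + 11*j - 11*j^3 + j^4 + 9*j^2)
= -15+j^4+9 * j^2+j^3 * (-11)+j * 13
F) -15+j^4+9 * j^2+j^3 * (-11)+j * 13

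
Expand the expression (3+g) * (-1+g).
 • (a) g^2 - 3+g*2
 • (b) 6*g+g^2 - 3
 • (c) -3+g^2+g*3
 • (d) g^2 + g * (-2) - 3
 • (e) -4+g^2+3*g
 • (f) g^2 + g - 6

Expanding (3+g) * (-1+g):
= g^2 - 3+g*2
a) g^2 - 3+g*2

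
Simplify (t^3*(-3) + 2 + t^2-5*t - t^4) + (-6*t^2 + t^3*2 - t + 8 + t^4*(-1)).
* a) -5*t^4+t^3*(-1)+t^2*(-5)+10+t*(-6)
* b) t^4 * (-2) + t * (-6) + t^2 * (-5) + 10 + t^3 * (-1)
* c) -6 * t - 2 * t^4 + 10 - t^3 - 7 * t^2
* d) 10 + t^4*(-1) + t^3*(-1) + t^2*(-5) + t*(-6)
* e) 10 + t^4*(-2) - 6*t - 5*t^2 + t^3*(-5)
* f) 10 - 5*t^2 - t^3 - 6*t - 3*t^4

Adding the polynomials and combining like terms:
(t^3*(-3) + 2 + t^2 - 5*t - t^4) + (-6*t^2 + t^3*2 - t + 8 + t^4*(-1))
= t^4 * (-2) + t * (-6) + t^2 * (-5) + 10 + t^3 * (-1)
b) t^4 * (-2) + t * (-6) + t^2 * (-5) + 10 + t^3 * (-1)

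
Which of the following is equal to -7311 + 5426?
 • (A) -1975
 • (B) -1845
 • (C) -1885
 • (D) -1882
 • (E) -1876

-7311 + 5426 = -1885
C) -1885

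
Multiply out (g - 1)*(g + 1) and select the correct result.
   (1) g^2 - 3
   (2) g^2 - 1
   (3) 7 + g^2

Expanding (g - 1)*(g + 1):
= g^2 - 1
2) g^2 - 1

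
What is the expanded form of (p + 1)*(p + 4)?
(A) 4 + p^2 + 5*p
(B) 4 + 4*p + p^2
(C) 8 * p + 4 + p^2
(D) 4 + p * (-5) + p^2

Expanding (p + 1)*(p + 4):
= 4 + p^2 + 5*p
A) 4 + p^2 + 5*p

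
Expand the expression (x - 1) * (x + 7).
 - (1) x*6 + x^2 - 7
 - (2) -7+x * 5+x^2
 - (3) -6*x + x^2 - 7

Expanding (x - 1) * (x + 7):
= x*6 + x^2 - 7
1) x*6 + x^2 - 7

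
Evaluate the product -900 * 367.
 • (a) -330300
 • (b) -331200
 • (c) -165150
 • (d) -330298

-900 * 367 = -330300
a) -330300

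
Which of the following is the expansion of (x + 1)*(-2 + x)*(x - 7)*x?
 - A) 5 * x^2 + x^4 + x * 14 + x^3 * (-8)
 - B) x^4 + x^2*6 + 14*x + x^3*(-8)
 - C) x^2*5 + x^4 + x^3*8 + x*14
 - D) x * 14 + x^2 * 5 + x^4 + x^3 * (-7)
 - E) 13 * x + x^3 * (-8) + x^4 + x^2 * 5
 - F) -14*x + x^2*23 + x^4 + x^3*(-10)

Expanding (x + 1)*(-2 + x)*(x - 7)*x:
= 5 * x^2 + x^4 + x * 14 + x^3 * (-8)
A) 5 * x^2 + x^4 + x * 14 + x^3 * (-8)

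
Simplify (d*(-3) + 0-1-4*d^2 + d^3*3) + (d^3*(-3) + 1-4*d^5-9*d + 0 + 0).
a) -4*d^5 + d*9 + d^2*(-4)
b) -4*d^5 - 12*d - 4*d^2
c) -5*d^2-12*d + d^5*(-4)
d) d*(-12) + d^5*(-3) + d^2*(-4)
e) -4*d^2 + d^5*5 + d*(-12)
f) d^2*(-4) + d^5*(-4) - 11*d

Adding the polynomials and combining like terms:
(d*(-3) + 0 - 1 - 4*d^2 + d^3*3) + (d^3*(-3) + 1 - 4*d^5 - 9*d + 0 + 0)
= -4*d^5 - 12*d - 4*d^2
b) -4*d^5 - 12*d - 4*d^2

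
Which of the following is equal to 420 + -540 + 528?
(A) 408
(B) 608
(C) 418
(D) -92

First: 420 + -540 = -120
Then: -120 + 528 = 408
A) 408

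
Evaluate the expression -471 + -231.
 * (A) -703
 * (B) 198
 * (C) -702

-471 + -231 = -702
C) -702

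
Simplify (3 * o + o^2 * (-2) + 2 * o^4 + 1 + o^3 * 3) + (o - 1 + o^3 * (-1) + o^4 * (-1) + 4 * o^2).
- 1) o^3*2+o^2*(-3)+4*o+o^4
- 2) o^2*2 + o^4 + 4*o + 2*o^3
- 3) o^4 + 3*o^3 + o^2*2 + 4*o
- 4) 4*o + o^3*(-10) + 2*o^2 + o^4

Adding the polynomials and combining like terms:
(3*o + o^2*(-2) + 2*o^4 + 1 + o^3*3) + (o - 1 + o^3*(-1) + o^4*(-1) + 4*o^2)
= o^2*2 + o^4 + 4*o + 2*o^3
2) o^2*2 + o^4 + 4*o + 2*o^3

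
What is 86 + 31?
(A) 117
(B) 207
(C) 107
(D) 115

86 + 31 = 117
A) 117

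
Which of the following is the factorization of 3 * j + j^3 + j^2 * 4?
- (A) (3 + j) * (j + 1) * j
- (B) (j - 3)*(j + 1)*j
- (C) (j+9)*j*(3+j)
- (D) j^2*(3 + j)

We need to factor 3 * j + j^3 + j^2 * 4.
The factored form is (3 + j) * (j + 1) * j.
A) (3 + j) * (j + 1) * j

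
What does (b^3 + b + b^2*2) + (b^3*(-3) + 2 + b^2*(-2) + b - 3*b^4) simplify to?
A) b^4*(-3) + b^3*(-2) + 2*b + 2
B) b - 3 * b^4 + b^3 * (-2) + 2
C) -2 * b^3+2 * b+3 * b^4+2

Adding the polynomials and combining like terms:
(b^3 + b + b^2*2) + (b^3*(-3) + 2 + b^2*(-2) + b - 3*b^4)
= b^4*(-3) + b^3*(-2) + 2*b + 2
A) b^4*(-3) + b^3*(-2) + 2*b + 2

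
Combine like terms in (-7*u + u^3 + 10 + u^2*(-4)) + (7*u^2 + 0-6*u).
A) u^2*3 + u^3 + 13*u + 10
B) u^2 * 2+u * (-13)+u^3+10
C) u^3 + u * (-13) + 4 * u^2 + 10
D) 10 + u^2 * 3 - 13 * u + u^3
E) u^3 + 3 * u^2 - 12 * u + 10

Adding the polynomials and combining like terms:
(-7*u + u^3 + 10 + u^2*(-4)) + (7*u^2 + 0 - 6*u)
= 10 + u^2 * 3 - 13 * u + u^3
D) 10 + u^2 * 3 - 13 * u + u^3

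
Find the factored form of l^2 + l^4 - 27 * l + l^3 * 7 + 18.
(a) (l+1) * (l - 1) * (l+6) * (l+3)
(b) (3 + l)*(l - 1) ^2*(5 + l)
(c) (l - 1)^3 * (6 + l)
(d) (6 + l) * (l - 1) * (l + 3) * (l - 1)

We need to factor l^2 + l^4 - 27 * l + l^3 * 7 + 18.
The factored form is (6 + l) * (l - 1) * (l + 3) * (l - 1).
d) (6 + l) * (l - 1) * (l + 3) * (l - 1)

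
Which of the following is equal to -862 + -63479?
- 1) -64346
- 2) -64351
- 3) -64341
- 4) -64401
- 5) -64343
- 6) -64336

-862 + -63479 = -64341
3) -64341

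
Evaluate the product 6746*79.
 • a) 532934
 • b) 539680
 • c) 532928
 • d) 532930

6746 * 79 = 532934
a) 532934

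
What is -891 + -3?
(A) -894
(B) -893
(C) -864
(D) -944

-891 + -3 = -894
A) -894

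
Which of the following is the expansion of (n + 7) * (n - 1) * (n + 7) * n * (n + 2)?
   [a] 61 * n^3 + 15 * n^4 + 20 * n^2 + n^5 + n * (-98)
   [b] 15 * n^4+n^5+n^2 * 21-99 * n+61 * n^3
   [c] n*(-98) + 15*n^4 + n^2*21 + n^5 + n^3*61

Expanding (n + 7) * (n - 1) * (n + 7) * n * (n + 2):
= n*(-98) + 15*n^4 + n^2*21 + n^5 + n^3*61
c) n*(-98) + 15*n^4 + n^2*21 + n^5 + n^3*61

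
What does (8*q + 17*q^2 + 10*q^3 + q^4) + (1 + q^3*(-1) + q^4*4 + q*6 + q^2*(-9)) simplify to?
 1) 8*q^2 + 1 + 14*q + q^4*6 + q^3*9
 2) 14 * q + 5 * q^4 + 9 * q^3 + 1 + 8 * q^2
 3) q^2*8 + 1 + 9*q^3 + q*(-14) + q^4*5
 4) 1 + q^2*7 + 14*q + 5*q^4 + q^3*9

Adding the polynomials and combining like terms:
(8*q + 17*q^2 + 10*q^3 + q^4) + (1 + q^3*(-1) + q^4*4 + q*6 + q^2*(-9))
= 14 * q + 5 * q^4 + 9 * q^3 + 1 + 8 * q^2
2) 14 * q + 5 * q^4 + 9 * q^3 + 1 + 8 * q^2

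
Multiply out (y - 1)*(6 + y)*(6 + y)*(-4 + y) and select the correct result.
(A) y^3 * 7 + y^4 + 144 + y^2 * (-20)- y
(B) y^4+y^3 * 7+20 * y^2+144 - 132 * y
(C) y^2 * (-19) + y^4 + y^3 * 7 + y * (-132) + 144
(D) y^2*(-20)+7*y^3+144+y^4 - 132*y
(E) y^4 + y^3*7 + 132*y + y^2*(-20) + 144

Expanding (y - 1)*(6 + y)*(6 + y)*(-4 + y):
= y^2*(-20)+7*y^3+144+y^4 - 132*y
D) y^2*(-20)+7*y^3+144+y^4 - 132*y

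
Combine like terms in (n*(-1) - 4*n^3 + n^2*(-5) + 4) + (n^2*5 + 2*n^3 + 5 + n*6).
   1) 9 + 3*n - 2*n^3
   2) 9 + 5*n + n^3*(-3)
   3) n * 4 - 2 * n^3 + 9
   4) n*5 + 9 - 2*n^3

Adding the polynomials and combining like terms:
(n*(-1) - 4*n^3 + n^2*(-5) + 4) + (n^2*5 + 2*n^3 + 5 + n*6)
= n*5 + 9 - 2*n^3
4) n*5 + 9 - 2*n^3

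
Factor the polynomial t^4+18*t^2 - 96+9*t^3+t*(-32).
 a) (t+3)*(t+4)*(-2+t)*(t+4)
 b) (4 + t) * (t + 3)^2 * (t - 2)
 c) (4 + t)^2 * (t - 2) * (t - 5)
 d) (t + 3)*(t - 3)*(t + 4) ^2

We need to factor t^4+18*t^2 - 96+9*t^3+t*(-32).
The factored form is (t+3)*(t+4)*(-2+t)*(t+4).
a) (t+3)*(t+4)*(-2+t)*(t+4)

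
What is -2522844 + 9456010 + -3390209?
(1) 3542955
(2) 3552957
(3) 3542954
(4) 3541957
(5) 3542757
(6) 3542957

First: -2522844 + 9456010 = 6933166
Then: 6933166 + -3390209 = 3542957
6) 3542957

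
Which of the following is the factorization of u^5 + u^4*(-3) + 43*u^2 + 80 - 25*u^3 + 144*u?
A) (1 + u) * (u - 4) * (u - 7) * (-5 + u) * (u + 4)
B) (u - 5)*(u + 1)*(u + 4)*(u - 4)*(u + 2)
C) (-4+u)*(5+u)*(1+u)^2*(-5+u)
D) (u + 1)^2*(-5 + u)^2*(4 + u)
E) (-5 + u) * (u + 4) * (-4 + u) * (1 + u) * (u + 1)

We need to factor u^5 + u^4*(-3) + 43*u^2 + 80 - 25*u^3 + 144*u.
The factored form is (-5 + u) * (u + 4) * (-4 + u) * (1 + u) * (u + 1).
E) (-5 + u) * (u + 4) * (-4 + u) * (1 + u) * (u + 1)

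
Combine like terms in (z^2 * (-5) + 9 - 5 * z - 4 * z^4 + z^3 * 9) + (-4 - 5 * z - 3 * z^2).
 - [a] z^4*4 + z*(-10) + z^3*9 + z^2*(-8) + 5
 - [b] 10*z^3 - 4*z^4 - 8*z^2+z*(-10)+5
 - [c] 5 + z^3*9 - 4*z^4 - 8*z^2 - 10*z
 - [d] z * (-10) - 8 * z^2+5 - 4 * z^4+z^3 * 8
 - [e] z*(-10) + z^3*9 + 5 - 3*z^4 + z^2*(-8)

Adding the polynomials and combining like terms:
(z^2*(-5) + 9 - 5*z - 4*z^4 + z^3*9) + (-4 - 5*z - 3*z^2)
= 5 + z^3*9 - 4*z^4 - 8*z^2 - 10*z
c) 5 + z^3*9 - 4*z^4 - 8*z^2 - 10*z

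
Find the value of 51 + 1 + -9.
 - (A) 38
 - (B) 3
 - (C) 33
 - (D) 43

First: 51 + 1 = 52
Then: 52 + -9 = 43
D) 43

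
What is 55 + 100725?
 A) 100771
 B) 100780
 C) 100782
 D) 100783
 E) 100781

55 + 100725 = 100780
B) 100780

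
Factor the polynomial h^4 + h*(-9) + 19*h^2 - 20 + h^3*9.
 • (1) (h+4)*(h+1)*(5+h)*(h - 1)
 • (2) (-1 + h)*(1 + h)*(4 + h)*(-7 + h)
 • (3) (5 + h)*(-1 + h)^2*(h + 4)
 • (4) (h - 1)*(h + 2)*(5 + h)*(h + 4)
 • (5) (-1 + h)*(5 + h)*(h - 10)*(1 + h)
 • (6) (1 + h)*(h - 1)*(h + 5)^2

We need to factor h^4 + h*(-9) + 19*h^2 - 20 + h^3*9.
The factored form is (h+4)*(h+1)*(5+h)*(h - 1).
1) (h+4)*(h+1)*(5+h)*(h - 1)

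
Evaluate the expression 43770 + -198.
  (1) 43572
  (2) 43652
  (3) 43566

43770 + -198 = 43572
1) 43572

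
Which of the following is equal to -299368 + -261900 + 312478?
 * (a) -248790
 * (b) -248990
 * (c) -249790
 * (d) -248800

First: -299368 + -261900 = -561268
Then: -561268 + 312478 = -248790
a) -248790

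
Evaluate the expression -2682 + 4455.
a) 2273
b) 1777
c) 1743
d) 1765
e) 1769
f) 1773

-2682 + 4455 = 1773
f) 1773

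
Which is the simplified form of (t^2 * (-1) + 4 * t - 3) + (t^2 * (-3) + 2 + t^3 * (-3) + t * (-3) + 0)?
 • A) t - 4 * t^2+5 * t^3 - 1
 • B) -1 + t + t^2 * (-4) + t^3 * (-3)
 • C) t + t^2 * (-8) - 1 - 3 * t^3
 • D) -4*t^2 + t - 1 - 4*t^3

Adding the polynomials and combining like terms:
(t^2*(-1) + 4*t - 3) + (t^2*(-3) + 2 + t^3*(-3) + t*(-3) + 0)
= -1 + t + t^2 * (-4) + t^3 * (-3)
B) -1 + t + t^2 * (-4) + t^3 * (-3)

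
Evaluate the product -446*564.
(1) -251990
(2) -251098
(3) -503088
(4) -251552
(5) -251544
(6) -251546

-446 * 564 = -251544
5) -251544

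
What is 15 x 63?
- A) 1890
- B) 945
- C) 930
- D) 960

15 * 63 = 945
B) 945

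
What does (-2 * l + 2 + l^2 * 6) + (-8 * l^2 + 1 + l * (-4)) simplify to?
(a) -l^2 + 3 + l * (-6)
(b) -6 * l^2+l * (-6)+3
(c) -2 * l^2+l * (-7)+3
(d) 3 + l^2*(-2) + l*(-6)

Adding the polynomials and combining like terms:
(-2*l + 2 + l^2*6) + (-8*l^2 + 1 + l*(-4))
= 3 + l^2*(-2) + l*(-6)
d) 3 + l^2*(-2) + l*(-6)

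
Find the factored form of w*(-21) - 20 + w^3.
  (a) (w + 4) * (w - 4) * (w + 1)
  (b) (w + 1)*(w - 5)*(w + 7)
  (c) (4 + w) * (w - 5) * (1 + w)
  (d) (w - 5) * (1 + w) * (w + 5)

We need to factor w*(-21) - 20 + w^3.
The factored form is (4 + w) * (w - 5) * (1 + w).
c) (4 + w) * (w - 5) * (1 + w)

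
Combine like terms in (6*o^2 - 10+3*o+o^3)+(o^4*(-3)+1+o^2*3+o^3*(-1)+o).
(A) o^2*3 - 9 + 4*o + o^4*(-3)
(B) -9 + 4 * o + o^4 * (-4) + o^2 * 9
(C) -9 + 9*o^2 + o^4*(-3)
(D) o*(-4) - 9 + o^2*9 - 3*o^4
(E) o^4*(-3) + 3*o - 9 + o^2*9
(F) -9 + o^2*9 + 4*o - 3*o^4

Adding the polynomials and combining like terms:
(6*o^2 - 10 + 3*o + o^3) + (o^4*(-3) + 1 + o^2*3 + o^3*(-1) + o)
= -9 + o^2*9 + 4*o - 3*o^4
F) -9 + o^2*9 + 4*o - 3*o^4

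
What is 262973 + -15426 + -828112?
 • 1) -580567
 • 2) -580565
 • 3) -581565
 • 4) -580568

First: 262973 + -15426 = 247547
Then: 247547 + -828112 = -580565
2) -580565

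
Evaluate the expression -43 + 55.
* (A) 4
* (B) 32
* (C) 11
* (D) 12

-43 + 55 = 12
D) 12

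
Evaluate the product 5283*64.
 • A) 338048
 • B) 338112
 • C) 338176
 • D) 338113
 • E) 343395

5283 * 64 = 338112
B) 338112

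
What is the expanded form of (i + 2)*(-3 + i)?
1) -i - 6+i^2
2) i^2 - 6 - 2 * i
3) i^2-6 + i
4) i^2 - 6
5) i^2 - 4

Expanding (i + 2)*(-3 + i):
= -i - 6+i^2
1) -i - 6+i^2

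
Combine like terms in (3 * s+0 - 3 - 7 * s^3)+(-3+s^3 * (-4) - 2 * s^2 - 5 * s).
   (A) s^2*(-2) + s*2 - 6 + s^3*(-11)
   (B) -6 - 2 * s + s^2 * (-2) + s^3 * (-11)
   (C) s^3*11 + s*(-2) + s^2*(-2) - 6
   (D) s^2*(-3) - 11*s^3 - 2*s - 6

Adding the polynomials and combining like terms:
(3*s + 0 - 3 - 7*s^3) + (-3 + s^3*(-4) - 2*s^2 - 5*s)
= -6 - 2 * s + s^2 * (-2) + s^3 * (-11)
B) -6 - 2 * s + s^2 * (-2) + s^3 * (-11)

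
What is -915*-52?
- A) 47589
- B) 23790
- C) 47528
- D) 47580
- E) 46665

-915 * -52 = 47580
D) 47580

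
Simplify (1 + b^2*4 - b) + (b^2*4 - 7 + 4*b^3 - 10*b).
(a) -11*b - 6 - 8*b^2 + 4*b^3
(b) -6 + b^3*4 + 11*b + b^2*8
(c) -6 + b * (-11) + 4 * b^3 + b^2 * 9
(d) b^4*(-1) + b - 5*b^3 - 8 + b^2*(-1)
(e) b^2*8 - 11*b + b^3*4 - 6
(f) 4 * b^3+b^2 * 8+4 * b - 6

Adding the polynomials and combining like terms:
(1 + b^2*4 - b) + (b^2*4 - 7 + 4*b^3 - 10*b)
= b^2*8 - 11*b + b^3*4 - 6
e) b^2*8 - 11*b + b^3*4 - 6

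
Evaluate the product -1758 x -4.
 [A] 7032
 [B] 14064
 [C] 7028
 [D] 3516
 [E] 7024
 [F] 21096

-1758 * -4 = 7032
A) 7032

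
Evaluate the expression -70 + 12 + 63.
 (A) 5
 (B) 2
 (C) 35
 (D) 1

First: -70 + 12 = -58
Then: -58 + 63 = 5
A) 5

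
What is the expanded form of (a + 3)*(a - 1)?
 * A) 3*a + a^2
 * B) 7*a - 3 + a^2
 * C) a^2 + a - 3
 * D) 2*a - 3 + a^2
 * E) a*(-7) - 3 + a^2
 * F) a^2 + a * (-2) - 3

Expanding (a + 3)*(a - 1):
= 2*a - 3 + a^2
D) 2*a - 3 + a^2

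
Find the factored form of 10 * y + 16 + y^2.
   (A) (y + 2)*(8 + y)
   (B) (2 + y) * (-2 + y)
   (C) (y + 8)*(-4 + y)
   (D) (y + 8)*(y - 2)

We need to factor 10 * y + 16 + y^2.
The factored form is (y + 2)*(8 + y).
A) (y + 2)*(8 + y)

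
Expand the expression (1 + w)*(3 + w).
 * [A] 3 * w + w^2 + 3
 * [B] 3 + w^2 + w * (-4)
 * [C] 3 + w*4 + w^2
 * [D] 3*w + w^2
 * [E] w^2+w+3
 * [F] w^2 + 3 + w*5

Expanding (1 + w)*(3 + w):
= 3 + w*4 + w^2
C) 3 + w*4 + w^2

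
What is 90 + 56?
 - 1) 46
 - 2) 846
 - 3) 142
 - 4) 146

90 + 56 = 146
4) 146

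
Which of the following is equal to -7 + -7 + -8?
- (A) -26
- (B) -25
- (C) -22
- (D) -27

First: -7 + -7 = -14
Then: -14 + -8 = -22
C) -22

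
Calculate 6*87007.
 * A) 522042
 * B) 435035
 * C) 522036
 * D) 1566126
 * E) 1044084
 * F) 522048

6 * 87007 = 522042
A) 522042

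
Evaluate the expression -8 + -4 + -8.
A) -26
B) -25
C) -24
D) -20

First: -8 + -4 = -12
Then: -12 + -8 = -20
D) -20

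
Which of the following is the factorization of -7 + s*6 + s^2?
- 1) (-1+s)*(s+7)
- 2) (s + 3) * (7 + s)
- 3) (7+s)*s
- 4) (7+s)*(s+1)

We need to factor -7 + s*6 + s^2.
The factored form is (-1+s)*(s+7).
1) (-1+s)*(s+7)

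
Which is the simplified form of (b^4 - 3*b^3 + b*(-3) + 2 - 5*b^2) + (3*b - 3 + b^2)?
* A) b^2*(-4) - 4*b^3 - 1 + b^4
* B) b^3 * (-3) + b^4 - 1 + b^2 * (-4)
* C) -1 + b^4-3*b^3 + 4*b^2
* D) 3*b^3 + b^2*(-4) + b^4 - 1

Adding the polynomials and combining like terms:
(b^4 - 3*b^3 + b*(-3) + 2 - 5*b^2) + (3*b - 3 + b^2)
= b^3 * (-3) + b^4 - 1 + b^2 * (-4)
B) b^3 * (-3) + b^4 - 1 + b^2 * (-4)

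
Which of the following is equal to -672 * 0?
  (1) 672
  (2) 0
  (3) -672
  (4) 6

-672 * 0 = 0
2) 0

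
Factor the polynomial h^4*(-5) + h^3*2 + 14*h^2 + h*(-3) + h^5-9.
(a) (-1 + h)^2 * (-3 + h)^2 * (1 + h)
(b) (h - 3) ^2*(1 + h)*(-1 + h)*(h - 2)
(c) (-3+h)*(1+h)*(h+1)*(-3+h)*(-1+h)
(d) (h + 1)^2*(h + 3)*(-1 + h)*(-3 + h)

We need to factor h^4*(-5) + h^3*2 + 14*h^2 + h*(-3) + h^5-9.
The factored form is (-3+h)*(1+h)*(h+1)*(-3+h)*(-1+h).
c) (-3+h)*(1+h)*(h+1)*(-3+h)*(-1+h)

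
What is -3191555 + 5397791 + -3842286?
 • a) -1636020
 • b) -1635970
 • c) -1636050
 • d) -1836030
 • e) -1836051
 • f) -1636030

First: -3191555 + 5397791 = 2206236
Then: 2206236 + -3842286 = -1636050
c) -1636050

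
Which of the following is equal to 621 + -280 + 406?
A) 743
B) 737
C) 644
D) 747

First: 621 + -280 = 341
Then: 341 + 406 = 747
D) 747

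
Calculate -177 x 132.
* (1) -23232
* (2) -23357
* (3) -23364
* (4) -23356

-177 * 132 = -23364
3) -23364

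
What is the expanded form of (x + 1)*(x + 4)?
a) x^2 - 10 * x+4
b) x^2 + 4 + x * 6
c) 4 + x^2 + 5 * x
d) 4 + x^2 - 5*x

Expanding (x + 1)*(x + 4):
= 4 + x^2 + 5 * x
c) 4 + x^2 + 5 * x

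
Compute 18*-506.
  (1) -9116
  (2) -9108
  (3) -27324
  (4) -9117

18 * -506 = -9108
2) -9108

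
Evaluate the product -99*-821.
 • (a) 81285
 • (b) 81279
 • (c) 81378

-99 * -821 = 81279
b) 81279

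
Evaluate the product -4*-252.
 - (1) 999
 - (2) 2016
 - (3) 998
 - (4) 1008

-4 * -252 = 1008
4) 1008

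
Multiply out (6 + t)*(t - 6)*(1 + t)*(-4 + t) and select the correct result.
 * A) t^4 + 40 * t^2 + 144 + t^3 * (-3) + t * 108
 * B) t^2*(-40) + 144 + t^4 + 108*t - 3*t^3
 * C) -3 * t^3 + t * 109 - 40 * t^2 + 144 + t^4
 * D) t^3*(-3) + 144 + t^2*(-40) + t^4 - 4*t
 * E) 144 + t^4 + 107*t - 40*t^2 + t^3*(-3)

Expanding (6 + t)*(t - 6)*(1 + t)*(-4 + t):
= t^2*(-40) + 144 + t^4 + 108*t - 3*t^3
B) t^2*(-40) + 144 + t^4 + 108*t - 3*t^3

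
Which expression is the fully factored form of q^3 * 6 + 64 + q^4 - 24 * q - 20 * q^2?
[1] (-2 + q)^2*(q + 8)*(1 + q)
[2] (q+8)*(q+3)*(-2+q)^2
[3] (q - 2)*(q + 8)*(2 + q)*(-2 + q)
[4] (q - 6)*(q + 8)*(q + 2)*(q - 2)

We need to factor q^3 * 6 + 64 + q^4 - 24 * q - 20 * q^2.
The factored form is (q - 2)*(q + 8)*(2 + q)*(-2 + q).
3) (q - 2)*(q + 8)*(2 + q)*(-2 + q)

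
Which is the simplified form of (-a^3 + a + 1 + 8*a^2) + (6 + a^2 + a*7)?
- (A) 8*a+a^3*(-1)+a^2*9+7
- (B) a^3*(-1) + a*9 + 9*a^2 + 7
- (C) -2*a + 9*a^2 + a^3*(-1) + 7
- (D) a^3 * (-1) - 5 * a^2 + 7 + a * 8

Adding the polynomials and combining like terms:
(-a^3 + a + 1 + 8*a^2) + (6 + a^2 + a*7)
= 8*a+a^3*(-1)+a^2*9+7
A) 8*a+a^3*(-1)+a^2*9+7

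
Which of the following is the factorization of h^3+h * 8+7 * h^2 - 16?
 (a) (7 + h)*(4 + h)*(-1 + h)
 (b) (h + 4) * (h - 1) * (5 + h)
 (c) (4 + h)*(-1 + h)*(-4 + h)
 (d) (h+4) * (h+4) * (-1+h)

We need to factor h^3+h * 8+7 * h^2 - 16.
The factored form is (h+4) * (h+4) * (-1+h).
d) (h+4) * (h+4) * (-1+h)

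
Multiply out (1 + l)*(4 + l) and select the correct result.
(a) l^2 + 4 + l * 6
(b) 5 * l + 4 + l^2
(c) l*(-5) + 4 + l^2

Expanding (1 + l)*(4 + l):
= 5 * l + 4 + l^2
b) 5 * l + 4 + l^2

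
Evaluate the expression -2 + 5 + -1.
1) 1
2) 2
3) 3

First: -2 + 5 = 3
Then: 3 + -1 = 2
2) 2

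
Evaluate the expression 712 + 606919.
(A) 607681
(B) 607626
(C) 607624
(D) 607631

712 + 606919 = 607631
D) 607631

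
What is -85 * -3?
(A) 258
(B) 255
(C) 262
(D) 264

-85 * -3 = 255
B) 255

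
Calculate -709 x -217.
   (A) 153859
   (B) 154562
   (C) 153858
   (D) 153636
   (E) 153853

-709 * -217 = 153853
E) 153853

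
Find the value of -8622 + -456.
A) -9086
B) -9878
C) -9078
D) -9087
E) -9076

-8622 + -456 = -9078
C) -9078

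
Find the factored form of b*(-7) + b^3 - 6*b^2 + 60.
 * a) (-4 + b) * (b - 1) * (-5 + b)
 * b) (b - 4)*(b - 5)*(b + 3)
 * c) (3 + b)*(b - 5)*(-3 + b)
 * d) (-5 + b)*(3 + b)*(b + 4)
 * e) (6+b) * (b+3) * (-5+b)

We need to factor b*(-7) + b^3 - 6*b^2 + 60.
The factored form is (b - 4)*(b - 5)*(b + 3).
b) (b - 4)*(b - 5)*(b + 3)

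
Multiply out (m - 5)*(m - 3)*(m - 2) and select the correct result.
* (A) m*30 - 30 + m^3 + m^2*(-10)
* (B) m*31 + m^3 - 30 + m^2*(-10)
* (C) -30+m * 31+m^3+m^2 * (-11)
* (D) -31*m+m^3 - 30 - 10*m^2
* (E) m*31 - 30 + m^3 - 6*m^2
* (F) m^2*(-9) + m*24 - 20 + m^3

Expanding (m - 5)*(m - 3)*(m - 2):
= m*31 + m^3 - 30 + m^2*(-10)
B) m*31 + m^3 - 30 + m^2*(-10)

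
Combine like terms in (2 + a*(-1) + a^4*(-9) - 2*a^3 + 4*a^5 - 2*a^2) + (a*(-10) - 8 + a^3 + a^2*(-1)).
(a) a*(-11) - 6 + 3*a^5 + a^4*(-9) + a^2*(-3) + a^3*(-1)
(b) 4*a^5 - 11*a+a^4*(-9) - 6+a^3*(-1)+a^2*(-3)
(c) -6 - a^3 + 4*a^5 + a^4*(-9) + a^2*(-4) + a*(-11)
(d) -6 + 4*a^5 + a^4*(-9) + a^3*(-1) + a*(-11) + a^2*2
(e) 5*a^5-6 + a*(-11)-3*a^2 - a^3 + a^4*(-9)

Adding the polynomials and combining like terms:
(2 + a*(-1) + a^4*(-9) - 2*a^3 + 4*a^5 - 2*a^2) + (a*(-10) - 8 + a^3 + a^2*(-1))
= 4*a^5 - 11*a+a^4*(-9) - 6+a^3*(-1)+a^2*(-3)
b) 4*a^5 - 11*a+a^4*(-9) - 6+a^3*(-1)+a^2*(-3)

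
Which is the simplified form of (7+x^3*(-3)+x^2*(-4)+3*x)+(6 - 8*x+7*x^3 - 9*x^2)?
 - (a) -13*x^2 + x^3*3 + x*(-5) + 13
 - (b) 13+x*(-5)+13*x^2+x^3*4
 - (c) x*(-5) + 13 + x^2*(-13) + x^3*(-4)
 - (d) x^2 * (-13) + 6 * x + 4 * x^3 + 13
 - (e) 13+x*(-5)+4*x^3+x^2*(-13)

Adding the polynomials and combining like terms:
(7 + x^3*(-3) + x^2*(-4) + 3*x) + (6 - 8*x + 7*x^3 - 9*x^2)
= 13+x*(-5)+4*x^3+x^2*(-13)
e) 13+x*(-5)+4*x^3+x^2*(-13)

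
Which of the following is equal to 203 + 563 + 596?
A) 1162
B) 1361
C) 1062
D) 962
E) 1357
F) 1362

First: 203 + 563 = 766
Then: 766 + 596 = 1362
F) 1362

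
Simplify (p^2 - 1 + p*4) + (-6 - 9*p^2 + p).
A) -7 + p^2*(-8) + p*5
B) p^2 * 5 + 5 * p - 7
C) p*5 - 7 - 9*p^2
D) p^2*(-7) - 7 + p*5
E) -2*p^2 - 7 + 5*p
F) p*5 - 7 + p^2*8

Adding the polynomials and combining like terms:
(p^2 - 1 + p*4) + (-6 - 9*p^2 + p)
= -7 + p^2*(-8) + p*5
A) -7 + p^2*(-8) + p*5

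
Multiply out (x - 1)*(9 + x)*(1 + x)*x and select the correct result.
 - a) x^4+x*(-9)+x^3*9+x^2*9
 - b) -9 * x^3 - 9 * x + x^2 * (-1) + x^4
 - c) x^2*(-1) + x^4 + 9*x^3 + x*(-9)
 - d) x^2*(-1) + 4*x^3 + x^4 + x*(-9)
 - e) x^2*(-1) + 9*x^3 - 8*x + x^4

Expanding (x - 1)*(9 + x)*(1 + x)*x:
= x^2*(-1) + x^4 + 9*x^3 + x*(-9)
c) x^2*(-1) + x^4 + 9*x^3 + x*(-9)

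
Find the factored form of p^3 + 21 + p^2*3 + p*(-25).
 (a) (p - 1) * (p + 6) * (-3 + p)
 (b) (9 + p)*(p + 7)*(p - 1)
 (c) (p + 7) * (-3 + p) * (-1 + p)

We need to factor p^3 + 21 + p^2*3 + p*(-25).
The factored form is (p + 7) * (-3 + p) * (-1 + p).
c) (p + 7) * (-3 + p) * (-1 + p)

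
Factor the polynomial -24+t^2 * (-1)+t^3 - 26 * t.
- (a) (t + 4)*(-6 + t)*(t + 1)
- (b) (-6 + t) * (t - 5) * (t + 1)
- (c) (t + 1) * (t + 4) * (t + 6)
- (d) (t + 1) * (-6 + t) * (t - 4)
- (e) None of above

We need to factor -24+t^2 * (-1)+t^3 - 26 * t.
The factored form is (t + 4)*(-6 + t)*(t + 1).
a) (t + 4)*(-6 + t)*(t + 1)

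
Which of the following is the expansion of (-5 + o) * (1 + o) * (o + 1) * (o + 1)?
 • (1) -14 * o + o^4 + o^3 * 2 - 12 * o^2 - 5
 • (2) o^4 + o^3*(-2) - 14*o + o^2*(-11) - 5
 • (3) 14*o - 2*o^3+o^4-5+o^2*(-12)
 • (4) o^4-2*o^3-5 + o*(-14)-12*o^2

Expanding (-5 + o) * (1 + o) * (o + 1) * (o + 1):
= o^4-2*o^3-5 + o*(-14)-12*o^2
4) o^4-2*o^3-5 + o*(-14)-12*o^2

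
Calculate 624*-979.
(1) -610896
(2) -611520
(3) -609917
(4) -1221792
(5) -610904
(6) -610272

624 * -979 = -610896
1) -610896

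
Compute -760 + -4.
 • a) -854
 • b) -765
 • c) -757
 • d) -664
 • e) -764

-760 + -4 = -764
e) -764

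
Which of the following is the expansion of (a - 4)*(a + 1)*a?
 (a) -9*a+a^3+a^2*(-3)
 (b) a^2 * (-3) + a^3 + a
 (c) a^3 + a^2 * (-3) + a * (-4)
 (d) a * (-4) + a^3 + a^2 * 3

Expanding (a - 4)*(a + 1)*a:
= a^3 + a^2 * (-3) + a * (-4)
c) a^3 + a^2 * (-3) + a * (-4)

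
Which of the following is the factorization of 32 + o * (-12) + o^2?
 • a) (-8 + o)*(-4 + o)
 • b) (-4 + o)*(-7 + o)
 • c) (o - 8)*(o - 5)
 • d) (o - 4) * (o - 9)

We need to factor 32 + o * (-12) + o^2.
The factored form is (-8 + o)*(-4 + o).
a) (-8 + o)*(-4 + o)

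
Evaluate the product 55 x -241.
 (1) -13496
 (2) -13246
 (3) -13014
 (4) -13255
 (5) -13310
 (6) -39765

55 * -241 = -13255
4) -13255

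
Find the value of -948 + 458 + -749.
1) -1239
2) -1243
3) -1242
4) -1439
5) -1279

First: -948 + 458 = -490
Then: -490 + -749 = -1239
1) -1239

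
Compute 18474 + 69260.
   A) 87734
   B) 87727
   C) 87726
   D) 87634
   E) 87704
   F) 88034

18474 + 69260 = 87734
A) 87734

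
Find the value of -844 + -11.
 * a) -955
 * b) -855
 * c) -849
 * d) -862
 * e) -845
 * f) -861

-844 + -11 = -855
b) -855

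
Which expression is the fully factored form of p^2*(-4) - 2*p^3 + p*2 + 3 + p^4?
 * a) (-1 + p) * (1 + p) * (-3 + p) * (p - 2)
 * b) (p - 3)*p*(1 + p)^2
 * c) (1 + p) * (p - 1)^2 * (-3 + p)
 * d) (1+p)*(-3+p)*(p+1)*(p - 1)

We need to factor p^2*(-4) - 2*p^3 + p*2 + 3 + p^4.
The factored form is (1+p)*(-3+p)*(p+1)*(p - 1).
d) (1+p)*(-3+p)*(p+1)*(p - 1)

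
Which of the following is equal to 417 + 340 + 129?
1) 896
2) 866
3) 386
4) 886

First: 417 + 340 = 757
Then: 757 + 129 = 886
4) 886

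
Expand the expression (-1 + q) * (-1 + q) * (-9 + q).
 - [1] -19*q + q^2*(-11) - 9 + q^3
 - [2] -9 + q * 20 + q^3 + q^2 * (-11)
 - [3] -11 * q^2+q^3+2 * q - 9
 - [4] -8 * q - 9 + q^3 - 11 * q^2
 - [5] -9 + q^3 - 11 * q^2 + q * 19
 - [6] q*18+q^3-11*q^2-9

Expanding (-1 + q) * (-1 + q) * (-9 + q):
= -9 + q^3 - 11 * q^2 + q * 19
5) -9 + q^3 - 11 * q^2 + q * 19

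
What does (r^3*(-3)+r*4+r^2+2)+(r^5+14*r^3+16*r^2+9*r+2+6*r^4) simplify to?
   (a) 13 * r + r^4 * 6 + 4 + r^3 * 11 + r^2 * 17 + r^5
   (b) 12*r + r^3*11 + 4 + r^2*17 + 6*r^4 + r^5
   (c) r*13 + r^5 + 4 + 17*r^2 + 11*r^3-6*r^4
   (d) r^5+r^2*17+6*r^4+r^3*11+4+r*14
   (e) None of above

Adding the polynomials and combining like terms:
(r^3*(-3) + r*4 + r^2 + 2) + (r^5 + 14*r^3 + 16*r^2 + 9*r + 2 + 6*r^4)
= 13 * r + r^4 * 6 + 4 + r^3 * 11 + r^2 * 17 + r^5
a) 13 * r + r^4 * 6 + 4 + r^3 * 11 + r^2 * 17 + r^5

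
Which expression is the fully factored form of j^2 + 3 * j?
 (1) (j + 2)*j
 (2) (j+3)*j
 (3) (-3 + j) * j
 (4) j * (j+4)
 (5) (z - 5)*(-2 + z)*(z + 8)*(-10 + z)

We need to factor j^2 + 3 * j.
The factored form is (j+3)*j.
2) (j+3)*j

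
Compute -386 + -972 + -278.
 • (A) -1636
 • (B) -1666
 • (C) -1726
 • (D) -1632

First: -386 + -972 = -1358
Then: -1358 + -278 = -1636
A) -1636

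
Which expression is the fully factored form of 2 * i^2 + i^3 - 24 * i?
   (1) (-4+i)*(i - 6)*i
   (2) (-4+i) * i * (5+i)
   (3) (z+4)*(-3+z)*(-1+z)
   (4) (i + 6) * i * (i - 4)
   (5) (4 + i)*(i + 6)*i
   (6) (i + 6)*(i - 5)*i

We need to factor 2 * i^2 + i^3 - 24 * i.
The factored form is (i + 6) * i * (i - 4).
4) (i + 6) * i * (i - 4)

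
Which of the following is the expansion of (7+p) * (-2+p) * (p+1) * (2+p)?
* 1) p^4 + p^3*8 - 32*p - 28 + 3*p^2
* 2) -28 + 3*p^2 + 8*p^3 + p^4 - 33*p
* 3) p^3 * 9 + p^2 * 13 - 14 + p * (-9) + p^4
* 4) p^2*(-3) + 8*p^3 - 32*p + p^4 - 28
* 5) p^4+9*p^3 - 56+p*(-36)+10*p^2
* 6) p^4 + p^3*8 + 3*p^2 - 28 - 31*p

Expanding (7+p) * (-2+p) * (p+1) * (2+p):
= p^4 + p^3*8 - 32*p - 28 + 3*p^2
1) p^4 + p^3*8 - 32*p - 28 + 3*p^2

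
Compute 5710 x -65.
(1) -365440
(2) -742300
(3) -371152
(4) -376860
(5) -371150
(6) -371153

5710 * -65 = -371150
5) -371150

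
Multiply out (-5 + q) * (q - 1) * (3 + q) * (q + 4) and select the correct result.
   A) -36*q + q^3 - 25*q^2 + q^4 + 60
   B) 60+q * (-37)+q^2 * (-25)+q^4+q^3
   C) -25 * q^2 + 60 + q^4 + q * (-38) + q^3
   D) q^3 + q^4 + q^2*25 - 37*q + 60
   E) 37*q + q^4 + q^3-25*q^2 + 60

Expanding (-5 + q) * (q - 1) * (3 + q) * (q + 4):
= 60+q * (-37)+q^2 * (-25)+q^4+q^3
B) 60+q * (-37)+q^2 * (-25)+q^4+q^3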